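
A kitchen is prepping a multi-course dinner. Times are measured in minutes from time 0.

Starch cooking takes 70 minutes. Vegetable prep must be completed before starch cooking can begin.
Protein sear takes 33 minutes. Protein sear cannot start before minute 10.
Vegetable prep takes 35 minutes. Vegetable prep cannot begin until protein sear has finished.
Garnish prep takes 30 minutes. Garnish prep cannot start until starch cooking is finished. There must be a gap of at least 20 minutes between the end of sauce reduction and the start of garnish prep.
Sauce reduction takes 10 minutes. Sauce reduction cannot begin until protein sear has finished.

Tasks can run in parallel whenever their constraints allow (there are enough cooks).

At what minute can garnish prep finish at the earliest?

Protein sear waits on its own release at minute 10, so it starts at minute 10 and finishes at 10 + 33 = minute 43.
Sauce reduction cannot begin until protein sear (finishes minute 43). It runs from minute 43 to 43 + 10 = minute 53.
Vegetable prep cannot begin until protein sear (finishes minute 43). It runs from minute 43 to 43 + 35 = minute 78.
Starch cooking cannot begin until vegetable prep (finishes minute 78). It runs from minute 78 to 78 + 70 = minute 148.
Garnish prep has to wait for starch cooking (finishes minute 148); sauce reduction (finishes minute 53, plus 20-minute gap → minute 73). The latest of these is minute 148, so garnish prep runs minute 148 to 148 + 30 = minute 178.

178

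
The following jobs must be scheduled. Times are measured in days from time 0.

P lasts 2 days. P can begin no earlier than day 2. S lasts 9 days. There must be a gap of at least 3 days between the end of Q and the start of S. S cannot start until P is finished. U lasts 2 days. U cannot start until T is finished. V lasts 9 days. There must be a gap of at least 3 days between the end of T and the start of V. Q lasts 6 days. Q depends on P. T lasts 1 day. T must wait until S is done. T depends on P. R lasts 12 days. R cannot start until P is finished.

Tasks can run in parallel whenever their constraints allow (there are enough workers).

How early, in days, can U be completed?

After its own release at day 2, P can start at day 2 and finishes at day 4.
Q cannot begin until P (finishes day 4). It runs from day 4 to 4 + 6 = day 10.
S has to wait for Q (finishes day 10, plus 3-day gap → day 13); P (finishes day 4). The latest of these is day 13, so S runs day 13 to 13 + 9 = day 22.
T needs all of S (finishes day 22); P (finishes day 4). That puts its earliest start at day 22; it finishes at 22 + 1 = day 23.
U cannot begin until T (finishes day 23). It runs from day 23 to 23 + 2 = day 25.

25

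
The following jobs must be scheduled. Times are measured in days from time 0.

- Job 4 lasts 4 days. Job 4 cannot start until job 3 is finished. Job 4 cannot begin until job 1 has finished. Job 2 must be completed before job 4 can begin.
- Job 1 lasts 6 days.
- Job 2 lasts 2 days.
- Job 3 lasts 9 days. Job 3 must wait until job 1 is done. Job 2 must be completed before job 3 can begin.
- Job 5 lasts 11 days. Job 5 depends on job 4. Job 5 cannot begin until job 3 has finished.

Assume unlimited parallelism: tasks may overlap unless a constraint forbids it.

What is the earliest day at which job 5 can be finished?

Nothing blocks job 2, so it runs from day 0 to day 2.
Job 1 can start immediately at day 0; it finishes at day 6.
Job 3 has to wait for job 1 (finishes day 6); job 2 (finishes day 2). The latest of these is day 6, so job 3 runs day 6 to 6 + 9 = day 15.
For job 4: job 3 (finishes day 15); job 1 (finishes day 6); job 2 (finishes day 2). Taking the maximum gives a start of day 15, and it finishes at 15 + 4 = day 19.
For job 5: job 4 (finishes day 19); job 3 (finishes day 15). Taking the maximum gives a start of day 19, and it finishes at 19 + 11 = day 30.

30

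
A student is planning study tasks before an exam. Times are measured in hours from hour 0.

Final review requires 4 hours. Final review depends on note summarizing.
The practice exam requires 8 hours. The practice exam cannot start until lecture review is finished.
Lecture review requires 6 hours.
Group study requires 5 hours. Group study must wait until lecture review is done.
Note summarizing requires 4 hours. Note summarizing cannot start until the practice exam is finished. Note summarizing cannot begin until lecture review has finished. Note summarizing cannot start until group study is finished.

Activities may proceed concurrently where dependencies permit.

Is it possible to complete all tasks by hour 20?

Lecture review can start immediately at hour 0; it finishes at hour 6.
Group study waits on lecture review (finishes hour 6), so it starts at hour 6 and finishes at 6 + 5 = hour 11.
The practice exam cannot begin until lecture review (finishes hour 6). It runs from hour 6 to 6 + 8 = hour 14.
Note summarizing has to wait for the practice exam (finishes hour 14); lecture review (finishes hour 6); group study (finishes hour 11). The latest of these is hour 14, so note summarizing runs hour 14 to 14 + 4 = hour 18.
Final review cannot begin until note summarizing (finishes hour 18). It runs from hour 18 to 18 + 4 = hour 22.
The earliest everything can be done is hour 22, which is after the deadline of 20, so it is not possible.

No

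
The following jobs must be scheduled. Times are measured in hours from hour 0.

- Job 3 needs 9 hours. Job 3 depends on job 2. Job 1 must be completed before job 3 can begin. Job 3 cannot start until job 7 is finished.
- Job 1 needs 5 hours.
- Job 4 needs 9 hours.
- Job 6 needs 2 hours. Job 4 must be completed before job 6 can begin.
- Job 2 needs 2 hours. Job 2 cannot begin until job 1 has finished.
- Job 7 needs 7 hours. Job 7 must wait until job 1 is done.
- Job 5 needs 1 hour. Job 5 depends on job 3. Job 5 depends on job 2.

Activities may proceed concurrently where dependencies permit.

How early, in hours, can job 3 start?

12

Nothing blocks job 1, so it runs from hour 0 to hour 5.
Job 7 cannot begin until job 1 (finishes hour 5). It runs from hour 5 to 5 + 7 = hour 12.
Job 2 cannot begin until job 1 (finishes hour 5). It runs from hour 5 to 5 + 2 = hour 7.
Job 3 waits on job 2 (finishes hour 7); job 1 (finishes hour 5); job 7 (finishes hour 12). The latest of these is hour 12, which is the earliest job 3 can start.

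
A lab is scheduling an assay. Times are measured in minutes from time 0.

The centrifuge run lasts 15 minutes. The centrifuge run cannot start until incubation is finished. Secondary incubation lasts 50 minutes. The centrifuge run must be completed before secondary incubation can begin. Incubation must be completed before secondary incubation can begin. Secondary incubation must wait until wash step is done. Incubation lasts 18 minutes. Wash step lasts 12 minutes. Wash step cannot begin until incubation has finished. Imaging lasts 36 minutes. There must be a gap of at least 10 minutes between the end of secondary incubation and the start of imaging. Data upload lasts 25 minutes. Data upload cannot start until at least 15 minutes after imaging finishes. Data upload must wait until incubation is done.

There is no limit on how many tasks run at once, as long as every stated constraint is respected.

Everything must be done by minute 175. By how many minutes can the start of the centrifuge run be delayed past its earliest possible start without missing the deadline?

6

Nothing blocks incubation, so it runs from minute 0 to minute 18.
After incubation (finishes minute 18), the centrifuge run can start at minute 18 and finishes at minute 33.

Working backward from the deadline:
Data upload has no dependents, so it just needs to finish by minute 175. Starting by 175 − 25 = minute 150 achieves that.
Imaging feeds into data upload (must start by minute 150, minus 15-minute gap → minute 135); so imaging must finish by minute 135 and therefore start by minute 99.
Secondary incubation feeds into imaging (must start by minute 99, minus 10-minute gap → minute 89); so secondary incubation must finish by minute 89 and therefore start by minute 39.
Since secondary incubation (must start by minute 39) depends on it, the centrifuge run must finish by minute 39. Backing off its 15-minute duration gives a latest start of minute 24.
So the centrifuge run can start as early as minute 18 and as late as minute 24, giving 24 − 18 = 6 minutes of slack.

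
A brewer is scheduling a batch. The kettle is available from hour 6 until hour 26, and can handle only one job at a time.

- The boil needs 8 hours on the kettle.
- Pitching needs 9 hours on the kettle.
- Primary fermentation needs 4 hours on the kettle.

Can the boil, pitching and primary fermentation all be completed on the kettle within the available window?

The kettle window is 26 − 6 = 20 hours.
Running back to back, the jobs need 8 + 9 + 4 = 21 hours on the kettle.
Since 21 > 20, they cannot all fit.

No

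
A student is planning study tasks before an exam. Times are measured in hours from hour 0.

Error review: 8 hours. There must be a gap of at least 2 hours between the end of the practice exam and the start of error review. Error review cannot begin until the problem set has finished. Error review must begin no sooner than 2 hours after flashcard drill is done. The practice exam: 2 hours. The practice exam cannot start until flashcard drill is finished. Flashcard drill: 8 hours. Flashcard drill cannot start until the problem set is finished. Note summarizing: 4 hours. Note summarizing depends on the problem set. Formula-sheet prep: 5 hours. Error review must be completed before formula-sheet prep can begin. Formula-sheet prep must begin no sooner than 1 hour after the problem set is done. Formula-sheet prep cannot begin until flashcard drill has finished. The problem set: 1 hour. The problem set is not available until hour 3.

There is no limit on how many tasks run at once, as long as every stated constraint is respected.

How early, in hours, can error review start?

16

The problem set waits on its own release at hour 3, so it starts at hour 3 and finishes at 3 + 1 = hour 4.
After the problem set (finishes hour 4), flashcard drill can start at hour 4 and finishes at hour 12.
The practice exam waits on flashcard drill (finishes hour 12), so it starts at hour 12 and finishes at 12 + 2 = hour 14.
Error review waits on the practice exam (finishes hour 14, plus 2-hour gap → hour 16); the problem set (finishes hour 4); flashcard drill (finishes hour 12, plus 2-hour gap → hour 14). The latest of these is hour 16, which is the earliest error review can start.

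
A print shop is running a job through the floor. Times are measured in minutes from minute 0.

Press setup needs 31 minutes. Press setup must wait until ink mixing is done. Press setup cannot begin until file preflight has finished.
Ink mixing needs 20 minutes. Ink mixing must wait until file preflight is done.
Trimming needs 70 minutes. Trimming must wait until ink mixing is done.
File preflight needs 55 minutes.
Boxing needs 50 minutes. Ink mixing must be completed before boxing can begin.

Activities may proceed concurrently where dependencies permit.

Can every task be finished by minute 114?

File preflight has no prerequisites, so it starts at minute 0 and finishes at minute 55.
Ink mixing waits on file preflight (finishes minute 55), so it starts at minute 55 and finishes at 55 + 20 = minute 75.
After ink mixing (finishes minute 75), boxing can start at minute 75 and finishes at minute 125.
Trimming waits on ink mixing (finishes minute 75), so it starts at minute 75 and finishes at 75 + 70 = minute 145.
Press setup has to wait for ink mixing (finishes minute 75); file preflight (finishes minute 55). The latest of these is minute 75, so press setup runs minute 75 to 75 + 31 = minute 106.
The earliest everything can be done is minute 145, which is after the deadline of 114, so it is not possible.

No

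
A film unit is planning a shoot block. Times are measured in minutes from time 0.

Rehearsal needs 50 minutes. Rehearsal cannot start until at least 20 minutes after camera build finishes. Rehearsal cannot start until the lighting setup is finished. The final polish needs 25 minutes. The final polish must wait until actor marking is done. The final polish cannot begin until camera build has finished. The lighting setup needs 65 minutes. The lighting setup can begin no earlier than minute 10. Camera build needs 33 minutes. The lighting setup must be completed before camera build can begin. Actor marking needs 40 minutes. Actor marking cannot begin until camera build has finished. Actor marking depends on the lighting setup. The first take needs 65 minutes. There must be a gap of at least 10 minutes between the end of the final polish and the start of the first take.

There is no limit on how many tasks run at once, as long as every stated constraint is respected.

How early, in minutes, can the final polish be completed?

173

After its own release at minute 10, the lighting setup can start at minute 10 and finishes at minute 75.
After the lighting setup (finishes minute 75), camera build can start at minute 75 and finishes at minute 108.
Actor marking needs all of camera build (finishes minute 108); the lighting setup (finishes minute 75). That puts its earliest start at minute 108; it finishes at 108 + 40 = minute 148.
The final polish has to wait for actor marking (finishes minute 148); camera build (finishes minute 108). The latest of these is minute 148, so the final polish runs minute 148 to 148 + 25 = minute 173.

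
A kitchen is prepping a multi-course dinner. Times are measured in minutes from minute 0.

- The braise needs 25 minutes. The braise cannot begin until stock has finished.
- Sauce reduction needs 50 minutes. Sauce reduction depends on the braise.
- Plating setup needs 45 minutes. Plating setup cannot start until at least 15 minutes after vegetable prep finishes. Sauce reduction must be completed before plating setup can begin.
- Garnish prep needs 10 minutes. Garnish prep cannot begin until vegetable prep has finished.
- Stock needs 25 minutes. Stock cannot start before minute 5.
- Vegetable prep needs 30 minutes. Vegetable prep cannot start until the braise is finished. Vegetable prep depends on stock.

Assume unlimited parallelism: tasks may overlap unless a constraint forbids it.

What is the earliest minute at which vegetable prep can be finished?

85

Stock waits on its own release at minute 5, so it starts at minute 5 and finishes at 5 + 25 = minute 30.
The braise waits on stock (finishes minute 30), so it starts at minute 30 and finishes at 30 + 25 = minute 55.
Vegetable prep needs all of the braise (finishes minute 55); stock (finishes minute 30). That puts its earliest start at minute 55; it finishes at 55 + 30 = minute 85.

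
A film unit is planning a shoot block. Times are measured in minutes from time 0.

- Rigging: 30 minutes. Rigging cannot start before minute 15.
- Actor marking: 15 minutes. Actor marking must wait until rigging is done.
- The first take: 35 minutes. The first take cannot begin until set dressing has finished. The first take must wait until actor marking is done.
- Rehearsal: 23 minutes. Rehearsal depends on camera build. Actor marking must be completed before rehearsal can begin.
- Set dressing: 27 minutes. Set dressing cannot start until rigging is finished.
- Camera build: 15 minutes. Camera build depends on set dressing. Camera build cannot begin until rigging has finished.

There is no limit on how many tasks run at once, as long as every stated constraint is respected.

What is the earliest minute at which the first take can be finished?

107

Rigging cannot begin until its own release at minute 15. It runs from minute 15 to 15 + 30 = minute 45.
Actor marking cannot begin until rigging (finishes minute 45). It runs from minute 45 to 45 + 15 = minute 60.
Set dressing cannot begin until rigging (finishes minute 45). It runs from minute 45 to 45 + 27 = minute 72.
For the first take: set dressing (finishes minute 72); actor marking (finishes minute 60). Taking the maximum gives a start of minute 72, and it finishes at 72 + 35 = minute 107.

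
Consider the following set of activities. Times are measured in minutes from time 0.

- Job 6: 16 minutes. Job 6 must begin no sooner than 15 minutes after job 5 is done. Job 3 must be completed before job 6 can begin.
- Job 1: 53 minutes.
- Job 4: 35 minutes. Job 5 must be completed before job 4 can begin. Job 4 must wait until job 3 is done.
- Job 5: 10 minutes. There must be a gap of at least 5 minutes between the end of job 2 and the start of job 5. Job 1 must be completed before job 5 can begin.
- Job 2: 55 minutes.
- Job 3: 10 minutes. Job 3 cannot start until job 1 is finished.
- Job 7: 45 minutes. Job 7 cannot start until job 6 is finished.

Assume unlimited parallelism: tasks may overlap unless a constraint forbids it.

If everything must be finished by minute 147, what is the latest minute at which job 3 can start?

76

To finish by minute 147, job 4 (duration 35) must start no later than minute 112.
Job 7 must finish by minute 147; it takes 45 minutes, so it must start by 147 − 45 = minute 102.
Since job 7 (must start by minute 102) depends on it, job 6 must finish by minute 102. Backing off its 16-minute duration gives a latest start of minute 86.
For job 3: job 4 (must start by minute 112); job 6 (must start by minute 86). The most restrictive is minute 86; with a 10-minute duration, job 3 must start by minute 76.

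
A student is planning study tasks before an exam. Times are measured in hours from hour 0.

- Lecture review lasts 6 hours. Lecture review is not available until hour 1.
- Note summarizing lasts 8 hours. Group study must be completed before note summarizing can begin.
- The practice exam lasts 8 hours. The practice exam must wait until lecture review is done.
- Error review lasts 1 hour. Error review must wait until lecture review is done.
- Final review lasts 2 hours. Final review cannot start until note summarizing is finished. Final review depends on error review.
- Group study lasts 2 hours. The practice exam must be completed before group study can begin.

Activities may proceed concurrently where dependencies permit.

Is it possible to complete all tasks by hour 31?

Yes

Lecture review cannot begin until its own release at hour 1. It runs from hour 1 to 1 + 6 = hour 7.
Error review cannot begin until lecture review (finishes hour 7). It runs from hour 7 to 7 + 1 = hour 8.
After lecture review (finishes hour 7), the practice exam can start at hour 7 and finishes at hour 15.
After the practice exam (finishes hour 15), group study can start at hour 15 and finishes at hour 17.
Note summarizing waits on group study (finishes hour 17), so it starts at hour 17 and finishes at 17 + 8 = hour 25.
Final review has to wait for note summarizing (finishes hour 25); error review (finishes hour 8). The latest of these is hour 25, so final review runs hour 25 to 25 + 2 = hour 27.
Every task is finished by hour 27, which is no later than the deadline of 31, so the schedule is feasible.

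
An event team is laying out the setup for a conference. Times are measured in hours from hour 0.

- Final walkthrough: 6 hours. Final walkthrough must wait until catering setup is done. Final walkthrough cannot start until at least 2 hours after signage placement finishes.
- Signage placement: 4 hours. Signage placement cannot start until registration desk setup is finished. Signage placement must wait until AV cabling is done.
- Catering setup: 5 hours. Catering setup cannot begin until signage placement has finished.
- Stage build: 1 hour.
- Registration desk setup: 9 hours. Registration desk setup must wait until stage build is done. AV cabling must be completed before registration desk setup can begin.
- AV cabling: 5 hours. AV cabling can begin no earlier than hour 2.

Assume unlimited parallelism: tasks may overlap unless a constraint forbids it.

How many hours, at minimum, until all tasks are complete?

AV cabling waits on its own release at hour 2, so it starts at hour 2 and finishes at 2 + 5 = hour 7.
Stage build has no prerequisites, so it starts at hour 0 and finishes at hour 1.
Registration desk setup has to wait for stage build (finishes hour 1); AV cabling (finishes hour 7). The latest of these is hour 7, so registration desk setup runs hour 7 to 7 + 9 = hour 16.
Signage placement needs all of registration desk setup (finishes hour 16); AV cabling (finishes hour 7). That puts its earliest start at hour 16; it finishes at 16 + 4 = hour 20.
After signage placement (finishes hour 20), catering setup can start at hour 20 and finishes at hour 25.
Final walkthrough cannot start until catering setup (finishes hour 25); signage placement (finishes hour 20, plus 2-hour gap → hour 22). The controlling bound is hour 25, so final walkthrough finishes at 25 + 6 = hour 31.
All tasks are finished once the last one completes. Finish times: Stage build at 1, AV cabling at 7, Registration desk setup at 16, Signage placement at 20, Catering setup at 25, Final walkthrough at 31. The latest is hour 31.

31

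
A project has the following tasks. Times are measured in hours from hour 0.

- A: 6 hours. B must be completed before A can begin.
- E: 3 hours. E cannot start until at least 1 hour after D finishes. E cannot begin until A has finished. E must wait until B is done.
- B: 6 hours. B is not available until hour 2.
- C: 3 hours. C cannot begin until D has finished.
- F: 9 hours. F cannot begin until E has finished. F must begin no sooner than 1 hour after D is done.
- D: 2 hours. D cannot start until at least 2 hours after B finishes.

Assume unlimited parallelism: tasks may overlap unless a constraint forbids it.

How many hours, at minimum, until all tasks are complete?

26

After its own release at hour 2, B can start at hour 2 and finishes at hour 8.
After B (finishes hour 8, plus 2-hour gap → hour 10), D can start at hour 10 and finishes at hour 12.
C cannot begin until D (finishes hour 12). It runs from hour 12 to 12 + 3 = hour 15.
After B (finishes hour 8), A can start at hour 8 and finishes at hour 14.
E has to wait for D (finishes hour 12, plus 1-hour gap → hour 13); A (finishes hour 14); B (finishes hour 8). The latest of these is hour 14, so E runs hour 14 to 14 + 3 = hour 17.
F needs all of E (finishes hour 17); D (finishes hour 12, plus 1-hour gap → hour 13). That puts its earliest start at hour 17; it finishes at 17 + 9 = hour 26.
All tasks are finished once the last one completes. Finish times: A at 14, B at 8, C at 15, D at 12, E at 17, F at 26. The latest is hour 26.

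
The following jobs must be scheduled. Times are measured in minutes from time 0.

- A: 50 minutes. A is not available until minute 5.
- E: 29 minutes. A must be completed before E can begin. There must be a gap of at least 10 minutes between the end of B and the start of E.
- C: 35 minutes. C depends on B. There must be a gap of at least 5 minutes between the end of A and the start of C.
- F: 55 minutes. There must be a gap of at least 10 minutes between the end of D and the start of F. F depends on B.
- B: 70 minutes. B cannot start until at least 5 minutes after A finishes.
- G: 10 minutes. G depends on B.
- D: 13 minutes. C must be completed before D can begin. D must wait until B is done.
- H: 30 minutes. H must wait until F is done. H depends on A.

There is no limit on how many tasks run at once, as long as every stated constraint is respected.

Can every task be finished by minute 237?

A waits on its own release at minute 5, so it starts at minute 5 and finishes at 5 + 50 = minute 55.
After A (finishes minute 55, plus 5-minute gap → minute 60), B can start at minute 60 and finishes at minute 130.
After B (finishes minute 130), G can start at minute 130 and finishes at minute 140.
E has to wait for A (finishes minute 55); B (finishes minute 130, plus 10-minute gap → minute 140). The latest of these is minute 140, so E runs minute 140 to 140 + 29 = minute 169.
C cannot start until B (finishes minute 130); A (finishes minute 55, plus 5-minute gap → minute 60). The controlling bound is minute 130, so C finishes at 130 + 35 = minute 165.
D cannot start until C (finishes minute 165); B (finishes minute 130). The controlling bound is minute 165, so D finishes at 165 + 13 = minute 178.
F has to wait for D (finishes minute 178, plus 10-minute gap → minute 188); B (finishes minute 130). The latest of these is minute 188, so F runs minute 188 to 188 + 55 = minute 243.
H needs all of F (finishes minute 243); A (finishes minute 55). That puts its earliest start at minute 243; it finishes at 243 + 30 = minute 273.
The earliest everything can be done is minute 273, which is after the deadline of 237, so it is not possible.

No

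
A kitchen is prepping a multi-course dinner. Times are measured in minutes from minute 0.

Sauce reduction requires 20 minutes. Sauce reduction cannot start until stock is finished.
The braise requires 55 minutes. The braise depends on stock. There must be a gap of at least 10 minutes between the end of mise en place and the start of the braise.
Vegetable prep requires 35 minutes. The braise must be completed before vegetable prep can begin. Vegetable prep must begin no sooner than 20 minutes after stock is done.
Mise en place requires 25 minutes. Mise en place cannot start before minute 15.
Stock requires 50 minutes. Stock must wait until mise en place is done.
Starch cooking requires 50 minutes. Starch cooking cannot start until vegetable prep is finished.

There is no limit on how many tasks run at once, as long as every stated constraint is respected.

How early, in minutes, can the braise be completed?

145

Mise en place waits on its own release at minute 15, so it starts at minute 15 and finishes at 15 + 25 = minute 40.
Stock waits on mise en place (finishes minute 40), so it starts at minute 40 and finishes at 40 + 50 = minute 90.
The braise has to wait for stock (finishes minute 90); mise en place (finishes minute 40, plus 10-minute gap → minute 50). The latest of these is minute 90, so the braise runs minute 90 to 90 + 55 = minute 145.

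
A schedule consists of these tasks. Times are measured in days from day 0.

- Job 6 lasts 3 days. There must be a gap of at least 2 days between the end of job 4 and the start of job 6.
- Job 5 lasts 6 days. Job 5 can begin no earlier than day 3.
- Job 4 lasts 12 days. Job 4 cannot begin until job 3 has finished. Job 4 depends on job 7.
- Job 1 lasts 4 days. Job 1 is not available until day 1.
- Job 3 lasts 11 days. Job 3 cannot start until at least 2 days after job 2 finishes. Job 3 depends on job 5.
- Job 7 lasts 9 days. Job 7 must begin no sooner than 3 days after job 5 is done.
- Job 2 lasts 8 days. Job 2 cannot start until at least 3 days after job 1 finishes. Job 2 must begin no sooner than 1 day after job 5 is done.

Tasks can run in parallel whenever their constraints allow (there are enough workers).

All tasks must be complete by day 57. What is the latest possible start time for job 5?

Job 6 has no dependents, so it just needs to finish by day 57. Starting by 57 − 3 = day 54 achieves that.
Job 4 has to be done before job 6 (must start by day 54, minus 2-day gap → day 52). That means finishing by day 52, i.e. starting by 52 − 12 = day 40.
Since job 4 (must start by day 40) depends on it, job 3 must finish by day 40. Backing off its 11-day duration gives a latest start of day 29.
Job 2 feeds into job 3 (must start by day 29, minus 2-day gap → day 27); so job 2 must finish by day 27 and therefore start by day 19.
Job 7 feeds into job 4 (must start by day 40); so job 7 must finish by day 40 and therefore start by day 31.
Job 5 must finish in time for job 2 (must start by day 19, minus 1-day gap → day 18); job 3 (must start by day 29); job 7 (must start by day 31, minus 3-day gap → day 28). The tightest is day 18, so job 5 must start by 18 − 6 = day 12.

12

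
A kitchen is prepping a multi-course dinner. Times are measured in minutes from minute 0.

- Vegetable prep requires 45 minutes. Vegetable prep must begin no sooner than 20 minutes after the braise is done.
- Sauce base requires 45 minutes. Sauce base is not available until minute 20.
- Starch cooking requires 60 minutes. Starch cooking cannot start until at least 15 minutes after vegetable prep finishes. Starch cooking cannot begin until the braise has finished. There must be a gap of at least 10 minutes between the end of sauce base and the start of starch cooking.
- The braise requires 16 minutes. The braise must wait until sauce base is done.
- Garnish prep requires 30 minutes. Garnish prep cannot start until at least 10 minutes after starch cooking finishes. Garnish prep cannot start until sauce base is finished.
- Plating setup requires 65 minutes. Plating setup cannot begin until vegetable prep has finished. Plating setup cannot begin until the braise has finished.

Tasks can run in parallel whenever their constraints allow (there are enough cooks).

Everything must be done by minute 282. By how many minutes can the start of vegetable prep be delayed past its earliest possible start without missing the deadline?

Sauce base cannot begin until its own release at minute 20. It runs from minute 20 to 20 + 45 = minute 65.
The braise waits on sauce base (finishes minute 65), so it starts at minute 65 and finishes at 65 + 16 = minute 81.
Vegetable prep waits on the braise (finishes minute 81, plus 20-minute gap → minute 101), so it starts at minute 101 and finishes at 101 + 45 = minute 146.

Working backward from the deadline:
Nothing follows garnish prep; the deadline of minute 282 is its only limit. It must start by 282 − 30 = minute 252.
Since garnish prep (must start by minute 252, minus 10-minute gap → minute 242) depends on it, starch cooking must finish by minute 242. Backing off its 60-minute duration gives a latest start of minute 182.
To finish by minute 282, plating setup (duration 65) must start no later than minute 217.
For vegetable prep: starch cooking (must start by minute 182, minus 15-minute gap → minute 167); plating setup (must start by minute 217). The most restrictive is minute 167; with a 45-minute duration, vegetable prep must start by minute 122.
So vegetable prep can start as early as minute 101 and as late as minute 122, giving 122 − 101 = 21 minutes of slack.

21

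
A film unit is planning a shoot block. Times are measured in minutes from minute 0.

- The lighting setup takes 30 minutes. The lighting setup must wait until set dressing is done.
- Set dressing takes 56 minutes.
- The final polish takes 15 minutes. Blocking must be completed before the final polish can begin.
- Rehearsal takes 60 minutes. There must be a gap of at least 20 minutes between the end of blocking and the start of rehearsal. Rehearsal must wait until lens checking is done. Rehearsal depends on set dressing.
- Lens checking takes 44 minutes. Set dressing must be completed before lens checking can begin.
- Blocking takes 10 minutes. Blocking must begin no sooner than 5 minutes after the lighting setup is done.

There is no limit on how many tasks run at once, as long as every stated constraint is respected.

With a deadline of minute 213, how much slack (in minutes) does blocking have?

Set dressing can start immediately at minute 0; it finishes at minute 56.
The lighting setup cannot begin until set dressing (finishes minute 56). It runs from minute 56 to 56 + 30 = minute 86.
Blocking cannot begin until the lighting setup (finishes minute 86, plus 5-minute gap → minute 91). It runs from minute 91 to 91 + 10 = minute 101.

Working backward from the deadline:
To finish by minute 213, rehearsal (duration 60) must start no later than minute 153.
To finish by minute 213, the final polish (duration 15) must start no later than minute 198.
Blocking has several dependents: rehearsal (must start by minute 153, minus 20-minute gap → minute 133); the final polish (must start by minute 198). The earliest of those limits is minute 133, so blocking must start by 133 − 10 = minute 123.
So blocking can start as early as minute 91 and as late as minute 123, giving 123 − 91 = 32 minutes of slack.

32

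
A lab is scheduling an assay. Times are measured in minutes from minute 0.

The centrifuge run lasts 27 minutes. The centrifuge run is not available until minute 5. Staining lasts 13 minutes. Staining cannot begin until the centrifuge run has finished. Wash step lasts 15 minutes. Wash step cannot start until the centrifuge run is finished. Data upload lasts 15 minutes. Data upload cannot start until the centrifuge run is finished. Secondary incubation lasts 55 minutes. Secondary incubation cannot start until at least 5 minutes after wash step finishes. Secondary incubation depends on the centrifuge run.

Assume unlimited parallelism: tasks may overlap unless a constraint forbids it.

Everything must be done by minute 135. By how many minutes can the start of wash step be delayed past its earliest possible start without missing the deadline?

The centrifuge run cannot begin until its own release at minute 5. It runs from minute 5 to 5 + 27 = minute 32.
Wash step waits on the centrifuge run (finishes minute 32), so it starts at minute 32 and finishes at 32 + 15 = minute 47.

Working backward from the deadline:
Secondary incubation must finish by minute 135; it takes 55 minutes, so it must start by 135 − 55 = minute 80.
Since secondary incubation (must start by minute 80, minus 5-minute gap → minute 75) depends on it, wash step must finish by minute 75. Backing off its 15-minute duration gives a latest start of minute 60.
So wash step can start as early as minute 32 and as late as minute 60, giving 60 − 32 = 28 minutes of slack.

28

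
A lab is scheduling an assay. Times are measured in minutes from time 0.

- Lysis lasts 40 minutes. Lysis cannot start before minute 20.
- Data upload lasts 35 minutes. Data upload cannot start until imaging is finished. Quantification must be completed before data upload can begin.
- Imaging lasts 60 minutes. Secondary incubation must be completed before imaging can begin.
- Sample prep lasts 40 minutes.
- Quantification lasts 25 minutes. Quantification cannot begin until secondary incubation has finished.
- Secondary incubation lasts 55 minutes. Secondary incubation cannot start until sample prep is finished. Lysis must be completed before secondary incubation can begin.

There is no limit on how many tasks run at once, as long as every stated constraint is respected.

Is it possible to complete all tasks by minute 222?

After its own release at minute 20, lysis can start at minute 20 and finishes at minute 60.
Sample prep has no prerequisites, so it starts at minute 0 and finishes at minute 40.
Secondary incubation has to wait for sample prep (finishes minute 40); lysis (finishes minute 60). The latest of these is minute 60, so secondary incubation runs minute 60 to 60 + 55 = minute 115.
Quantification cannot begin until secondary incubation (finishes minute 115). It runs from minute 115 to 115 + 25 = minute 140.
After secondary incubation (finishes minute 115), imaging can start at minute 115 and finishes at minute 175.
For data upload: imaging (finishes minute 175); quantification (finishes minute 140). Taking the maximum gives a start of minute 175, and it finishes at 175 + 35 = minute 210.
Every task is finished by minute 210, which is no later than the deadline of 222, so the schedule is feasible.

Yes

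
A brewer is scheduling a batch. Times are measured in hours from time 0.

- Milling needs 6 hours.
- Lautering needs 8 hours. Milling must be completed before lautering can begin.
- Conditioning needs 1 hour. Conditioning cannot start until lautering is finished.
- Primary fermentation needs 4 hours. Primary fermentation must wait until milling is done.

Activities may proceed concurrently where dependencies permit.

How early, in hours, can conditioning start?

14

Nothing blocks milling, so it runs from hour 0 to hour 6.
Lautering waits on milling (finishes hour 6), so it starts at hour 6 and finishes at 6 + 8 = hour 14.
Conditioning waits on lautering (finishes hour 14), so the earliest it can start is hour 14.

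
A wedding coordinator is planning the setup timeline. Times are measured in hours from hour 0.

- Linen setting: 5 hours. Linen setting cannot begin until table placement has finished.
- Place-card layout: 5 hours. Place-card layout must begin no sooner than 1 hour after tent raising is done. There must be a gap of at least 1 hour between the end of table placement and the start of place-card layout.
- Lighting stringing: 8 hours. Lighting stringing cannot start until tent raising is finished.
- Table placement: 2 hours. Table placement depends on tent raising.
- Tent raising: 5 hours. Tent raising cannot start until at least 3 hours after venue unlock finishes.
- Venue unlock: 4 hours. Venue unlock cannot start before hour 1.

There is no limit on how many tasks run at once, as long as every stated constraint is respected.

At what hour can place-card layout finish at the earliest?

Venue unlock waits on its own release at hour 1, so it starts at hour 1 and finishes at 1 + 4 = hour 5.
Tent raising cannot begin until venue unlock (finishes hour 5, plus 3-hour gap → hour 8). It runs from hour 8 to 8 + 5 = hour 13.
Table placement waits on tent raising (finishes hour 13), so it starts at hour 13 and finishes at 13 + 2 = hour 15.
Place-card layout needs all of tent raising (finishes hour 13, plus 1-hour gap → hour 14); table placement (finishes hour 15, plus 1-hour gap → hour 16). That puts its earliest start at hour 16; it finishes at 16 + 5 = hour 21.

21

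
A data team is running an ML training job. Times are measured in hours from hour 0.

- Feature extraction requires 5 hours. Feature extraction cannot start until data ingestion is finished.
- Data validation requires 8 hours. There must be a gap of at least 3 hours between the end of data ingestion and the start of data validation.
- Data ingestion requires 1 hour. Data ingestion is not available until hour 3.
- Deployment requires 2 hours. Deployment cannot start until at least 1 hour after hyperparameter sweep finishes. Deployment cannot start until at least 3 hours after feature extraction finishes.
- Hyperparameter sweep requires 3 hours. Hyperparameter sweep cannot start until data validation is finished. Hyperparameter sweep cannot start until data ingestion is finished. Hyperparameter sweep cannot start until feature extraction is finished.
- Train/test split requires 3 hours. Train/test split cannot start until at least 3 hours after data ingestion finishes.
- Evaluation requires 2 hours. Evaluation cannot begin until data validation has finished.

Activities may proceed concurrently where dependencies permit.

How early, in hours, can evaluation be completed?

Data ingestion cannot begin until its own release at hour 3. It runs from hour 3 to 3 + 1 = hour 4.
Data validation cannot begin until data ingestion (finishes hour 4, plus 3-hour gap → hour 7). It runs from hour 7 to 7 + 8 = hour 15.
Evaluation waits on data validation (finishes hour 15), so it starts at hour 15 and finishes at 15 + 2 = hour 17.

17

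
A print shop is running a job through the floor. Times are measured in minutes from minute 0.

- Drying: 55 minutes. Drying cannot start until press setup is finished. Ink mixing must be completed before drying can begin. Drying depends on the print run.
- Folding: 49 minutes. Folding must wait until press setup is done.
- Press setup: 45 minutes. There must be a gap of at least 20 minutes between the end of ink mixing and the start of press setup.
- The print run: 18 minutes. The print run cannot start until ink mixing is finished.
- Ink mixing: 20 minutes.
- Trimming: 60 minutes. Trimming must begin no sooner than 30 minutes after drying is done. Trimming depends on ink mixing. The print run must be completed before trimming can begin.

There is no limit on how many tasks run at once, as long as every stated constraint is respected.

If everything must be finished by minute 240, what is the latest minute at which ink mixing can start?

Trimming must finish by minute 240; it takes 60 minutes, so it must start by 240 − 60 = minute 180.
Since trimming (must start by minute 180, minus 30-minute gap → minute 150) depends on it, drying must finish by minute 150. Backing off its 55-minute duration gives a latest start of minute 95.
To finish by minute 240, folding (duration 49) must start no later than minute 191.
For press setup: drying (must start by minute 95); folding (must start by minute 191). The most restrictive is minute 95; with a 45-minute duration, press setup must start by minute 50.
The print run must finish in time for drying (must start by minute 95); trimming (must start by minute 180). The tightest is minute 95, so the print run must start by 95 − 18 = minute 77.
Ink mixing feeds press setup (must start by minute 50, minus 20-minute gap → minute 30); the print run (must start by minute 77); drying (must start by minute 95); trimming (must start by minute 180). Taking the minimum, ink mixing must finish by minute 30 and start by 30 − 20 = minute 10.

10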